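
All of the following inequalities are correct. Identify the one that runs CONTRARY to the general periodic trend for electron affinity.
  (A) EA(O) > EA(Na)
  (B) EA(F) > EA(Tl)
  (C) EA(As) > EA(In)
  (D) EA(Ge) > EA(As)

(D)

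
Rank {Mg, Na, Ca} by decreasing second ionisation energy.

Na > Mg > Ca

Consider each +1 ion: Mg⁺ still has 1 valence electron; Na⁺ is the bare [Ne] core; Ca⁺ still has 1 valence electron.
Core electrons are held far more tightly than valence electrons, so Na tops the IE_2 order.
Valence configurations: Mg⁺ [Ne]3s¹, Ca⁺ [Ar]4s¹.
Tabulated IE_2 (kJ/mol): Mg 1451, Na 4562, Ca 1145.
Hence IE_2: Ca < Mg < Na.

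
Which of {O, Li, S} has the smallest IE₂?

The second ionization energy removes an electron from the +1 ion. For each element: O⁺ still has 5 valence electrons; Li⁺ is the bare [He] core; S⁺ still has 5 valence electrons.
Core electrons are held far more tightly than valence electrons, so Li tops the IE_2 order.
Valence configurations: O⁺ [He]2s²2p³, S⁺ [Ne]3s²3p³.
Approximate IE_2 values (kJ/mol): O 3388, Li 7298, S 2252.
So the second ionization energies run S < O < Li.

S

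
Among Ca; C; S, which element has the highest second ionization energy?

C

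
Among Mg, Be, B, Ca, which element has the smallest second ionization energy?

The second ionization energy removes an electron from the +1 ion. For each element: Mg⁺ still has 1 valence electron; Be⁺ still has 1 valence electron; B⁺ still has 2 valence electrons; Ca⁺ still has 1 valence electron.
All are still removing valence electrons, so compare the +1 ions as you would atoms: IE_2 generally rises across a period (higher Z_eff) and falls down a group (larger shell), subject to the usual subshell exceptions.
Valence configurations: Mg⁺ [Ne]3s¹, Be⁺ [He]2s¹, B⁺ [He]2s², Ca⁺ [Ar]4s¹.
Tabulated IE_2 (kJ/mol): Mg 1451, Be 1757, B 2427, Ca 1145.
Hence IE_2: Ca < Mg < Be < B.

Ca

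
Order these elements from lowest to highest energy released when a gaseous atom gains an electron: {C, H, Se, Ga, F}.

Ga, H, C, Se, F

H is in period 1, group 1; C is in period 2, group 14; F is in period 2, group 17; Ga is in period 4, group 13; Se is in period 4, group 16.
EA tends to increase across a period and decrease down a group, though the pattern is less regular than for IE or radius.
These span different periods and groups, so the two trends combine.
H > Ga: the two effects oppose for this pair; the down-group effect wins (73 vs 29 kJ/mol).
C > H: the two effects oppose for this pair; the across-period effect wins (122 vs 73 kJ/mol).
Se > C: the two effects oppose for this pair; the across-period effect wins (195 vs 122 kJ/mol).
F > Se: both effects reinforce here, so F is clearly the higher of the two.
Tabulated electron affinity (kJ/mol): H 73, C 122, F 328, Ga 29, Se 195.
So from lowest to highest: Ga < H < C < Se < F.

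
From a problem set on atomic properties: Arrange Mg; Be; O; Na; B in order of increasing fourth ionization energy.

O < Na < Mg < Be < B

IE_4 is the cost of taking one more electron from the +3 cation: Mg³⁺ is already 1 electron into the core; Be³⁺ is already 1 electron into the core; O³⁺ still has 3 valence electrons; Na³⁺ is already 2 electrons into the core; B³⁺ is the bare [He] core.
Pulling an electron out of a noble-gas core costs far more than removing a remaining valence electron, so Na, Mg, Be and B sit at the high end of IE_4.
Approximate IE_4 values (kJ/mol): Mg 10543, Be 21007, O 7469, Na 9543, B 25026.
Hence IE_4: O < Na < Mg < Be < B.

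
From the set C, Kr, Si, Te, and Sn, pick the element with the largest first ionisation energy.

Kr

C is in period 2, group 14; Si is in period 3, group 14; Kr is in period 4, group 18; Sn is in period 5, group 14; Te is in period 5, group 16.
Removing the outermost electron gets harder across a period and easier down a group.
Neither a single period nor a single group — weigh both effects.
Si > Sn: they share group 14; the group trend gives Si the larger value.
Te > Si: the two effects oppose for this pair; the across-period effect wins (869 vs 786 kJ/mol).
C > Te: the two effects oppose for this pair; the down-group effect wins (1086 vs 869 kJ/mol).
Kr > C: period and group pull opposite ways; the across-period shift dominates (1351 vs 1086 kJ/mol).
Approximate values (kJ/mol): C 1086, Si 786, Kr 1351, Sn 709, Te 869.
The largest first ionisation energy among these belongs to Kr.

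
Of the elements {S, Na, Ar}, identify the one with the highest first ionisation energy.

Ar

Na is in period 3, group 1; S is in period 3, group 16; Ar is in period 3, group 18.
Across a period the outer electron is held more tightly (higher IE₁); down a group it sits in a higher shell, more shielded, and comes off more easily.
All lie in period 3, so first ionization energy increases left to right.
The highest first ionisation energy among these belongs to Ar.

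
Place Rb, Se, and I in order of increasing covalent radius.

Se < I < Rb

Se is in period 4, group 16; Rb is in period 5, group 1; I is in period 5, group 17.
Across a period the added protons contract the valence shell; down a group each new principal shell makes the atom larger.
These span different periods and groups, so the two trends combine.
I > Se: the two effects oppose for this pair; the down-group effect wins (133 vs 116 pm).
Rb > I: Rb lies to the left of I in period 5, so the across-period effect alone puts Rb larger.
Approximate values (pm): Se 116, Rb 210, I 133.
So from smallest to largest: Se < I < Rb.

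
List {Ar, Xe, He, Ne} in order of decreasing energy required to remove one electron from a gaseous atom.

He, Ne, Ar, Xe

He is in period 1, group 18; Ne is in period 2, group 18; Ar is in period 3, group 18; Xe is in period 5, group 18.
First ionization energy rises across a period (greater Z_eff holds electrons more tightly) and falls down a group (valence electrons are farther from the nucleus).
All are in group 18, so first ionization energy increases up the group.
So from highest to lowest: He > Ne > Ar > Xe.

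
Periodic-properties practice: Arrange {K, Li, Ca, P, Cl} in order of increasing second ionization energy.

Consider each +1 ion: K⁺ is the bare [Ar] core; Li⁺ is the bare [He] core; Ca⁺ still has 1 valence electron; P⁺ still has 4 valence electrons; Cl⁺ still has 6 valence electrons.
Core electrons are held far more tightly than valence electrons, so K and Li top the IE_2 order.
Valence configurations: Ca⁺ [Ar]4s¹, P⁺ [Ne]3s²3p², Cl⁺ [Ne]3s²3p⁴.
Approximate IE_2 values (kJ/mol): K 3052, Li 7298, Ca 1145, P 1907, Cl 2298.
Putting it together, IE_2: Ca < P < Cl < K < Li.

Ca < P < Cl < K < Li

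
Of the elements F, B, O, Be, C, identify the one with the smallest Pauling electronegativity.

Be

Be is in period 2, group 2; B is in period 2, group 13; C is in period 2, group 14; O is in period 2, group 16; F is in period 2, group 17.
Atoms toward the upper right of the periodic table pull bonding electrons most strongly.
All lie in period 2, so electronegativity increases left to right.
The smallest Pauling electronegativity among these belongs to Be.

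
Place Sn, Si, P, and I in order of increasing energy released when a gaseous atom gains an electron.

EA tends to increase across a period and decrease down a group, though the pattern is less regular than for IE or radius.
Here both period and group differ, so the two effects have to be weighed against each other.
Sn > P: this pair runs against the simple trend — see the exception note.
Si > Sn: Si sits above Sn in group 14, so the down-group effect alone puts Si higher.
I > Si: the two effects oppose for this pair; the across-period effect wins (295 vs 134 kJ/mol).
Note the exception: Sn has a higher electron affinity than P, contrary to the simple trend — adding an electron to P's half-filled np³ subshell costs electron-pairing energy.
Note the exception: Si has a higher electron affinity than P, contrary to the simple trend — adding an electron to P's half-filled 3p³ is unfavourable, so Si (3p²) has the more exothermic EA.
Approximate values (kJ/mol): Si 134, P 72, Sn 107, I 295.
So from lowest to highest: P < Sn < Si < I.

P < Sn < Si < I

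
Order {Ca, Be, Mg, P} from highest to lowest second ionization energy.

After 1 electron has been removed, what remains? Ca⁺ still has 1 valence electron; Be⁺ still has 1 valence electron; Mg⁺ still has 1 valence electron; P⁺ still has 4 valence electrons.
All are still removing valence electrons, so compare the +1 ions as you would atoms: IE_2 generally rises across a period (higher Z_eff) and falls down a group (larger shell), subject to the usual subshell exceptions.
Valence configurations: Ca⁺ [Ar]4s¹, Be⁺ [He]2s¹, Mg⁺ [Ne]3s¹, P⁺ [Ne]3s²3p².
Tabulated IE_2 (kJ/mol): Ca 1145, Be 1757, Mg 1451, P 1907.
Overall IE_2 order: Ca < Mg < Be < P.

P, Be, Mg, Ca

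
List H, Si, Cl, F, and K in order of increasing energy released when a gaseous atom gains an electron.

K < H < Si < F < Cl

Electron affinity generally becomes more exothermic across a period toward the halogens and less exothermic down a group.
These span different periods and groups, so the two trends combine.
H > K: H sits above K in group 1, so the down-group effect alone puts H higher.
Si > H: period and group pull opposite ways; the across-period shift dominates (134 vs 73 kJ/mol).
F > Si: both effects reinforce here, so F is clearly the higher of the two.
Cl > F: this pair runs against the simple trend — see the exception note.
Note the exception: Cl has a higher electron affinity than F, contrary to the simple trend — F's small 2p subshell makes the incoming electron feel strong e⁻–e⁻ repulsion, so Cl actually releases more energy on gaining an electron.
Approximate values (kJ/mol): H 73, F 328, Si 134, Cl 349, K 48.
So from lowest to highest: K < H < Si < F < Cl.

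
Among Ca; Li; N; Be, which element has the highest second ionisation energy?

Li

The second ionization energy removes an electron from the +1 ion. For each element: Ca⁺ still has 1 valence electron; Li⁺ is the bare [He] core; N⁺ still has 4 valence electrons; Be⁺ still has 1 valence electron.
Core electrons are held far more tightly than valence electrons, so Li tops the IE_2 order.
Valence configurations: Ca⁺ [Ar]4s¹, N⁺ [He]2s²2p², Be⁺ [He]2s¹.
The numbers (kJ/mol): Ca 1145, Li 7298, N 2856, Be 1757.
Hence IE_2: Ca < Be < N < Li.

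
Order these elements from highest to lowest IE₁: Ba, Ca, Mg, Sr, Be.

Be is in period 2, group 2; Mg is in period 3, group 2; Ca is in period 4, group 2; Sr is in period 5, group 2; Ba is in period 6, group 2.
IE₁ increases left→right with effective nuclear charge and decreases top→bottom as the valence shell moves farther out.
All are in group 2, so first ionization energy increases up the group.
So from highest to lowest: Be > Mg > Ca > Sr > Ba.

Be, Mg, Ca, Sr, Ba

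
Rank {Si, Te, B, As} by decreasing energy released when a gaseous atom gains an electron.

Te > Si > As > B

B is in period 2, group 13; Si is in period 3, group 14; As is in period 4, group 15; Te is in period 5, group 16.
Atoms with high Z_eff and room in the valence shell (especially the halogens) have the most exothermic electron affinities.
A diagonal step moves right (one effect) and down (the opposite effect) at once.
As > B: period and group pull opposite ways; the across-period shift dominates (78 vs 27 kJ/mol).
Si > As: period and group pull opposite ways; the down-group shift dominates (134 vs 78 kJ/mol).
Te > Si: period and group pull opposite ways; the across-period shift dominates (190 vs 134 kJ/mol).
Tabulated electron affinity (kJ/mol): B 27, Si 134, As 78, Te 190.
So from highest to lowest: Te > Si > As > B.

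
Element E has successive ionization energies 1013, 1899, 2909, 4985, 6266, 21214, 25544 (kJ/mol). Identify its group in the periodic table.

Group 15

Look for the largest jump between consecutive ionization energies: IE6/IE5 ≈ 3.4, far larger than any earlier ratio.
That jump marks the point where a core electron is being removed. So the atom has 5 valence electrons.
A main-group element with 5 valence electrons is in group 15.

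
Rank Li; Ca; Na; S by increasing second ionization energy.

Ca < S < Na < Li

After 1 electron has been removed, what remains? Li⁺ is the bare [He] core; Ca⁺ still has 1 valence electron; Na⁺ is the bare [Ne] core; S⁺ still has 5 valence electrons.
Breaking into a closed-shell core is much more expensive than removing a leftover valence electron — Na and Li have the largest IE_2 here.
Valence configurations: Ca⁺ [Ar]4s¹, S⁺ [Ne]3s²3p³.
The numbers (kJ/mol): Li 7298, Ca 1145, Na 4562, S 2252.
Hence IE_2: Ca < S < Na < Li.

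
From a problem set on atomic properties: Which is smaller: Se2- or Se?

Forming Se2- adds 2 electrons to Se. More electron–electron repulsion in the same shell, with unchanged nuclear charge, lets the cloud expand.
An anion is larger than its parent atom: Se2- > Se.

Se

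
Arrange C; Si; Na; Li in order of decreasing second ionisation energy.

Li, Na, C, Si

After 1 electron has been removed, what remains? C⁺ still has 3 valence electrons; Si⁺ still has 3 valence electrons; Na⁺ is the bare [Ne] core; Li⁺ is the bare [He] core.
Breaking into a closed-shell core is much more expensive than removing a leftover valence electron — Na and Li have the largest IE_2 here.
Valence configurations: C⁺ [He]2s²2p¹, Si⁺ [Ne]3s²3p¹.
Tabulated IE_2 (kJ/mol): C 2353, Si 1577, Na 4562, Li 7298.
Putting it together, IE_2: Si < C < Na < Li.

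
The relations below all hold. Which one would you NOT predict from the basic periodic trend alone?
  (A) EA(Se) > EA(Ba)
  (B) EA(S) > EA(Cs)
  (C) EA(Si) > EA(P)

(C)

The general trend: electron affinity increases across a period and decreases down a group.
(A) Se (period 4, group 16) vs Ba (period 6, group 2): the stated order agrees with the simple trend.
(B) S (period 3, group 16) vs Cs (period 6, group 1): the stated order agrees with the simple trend.
(C) Si (period 3, group 14) vs P (period 3, group 15): the stated order contradicts the simple trend.
The exception is (C): adding an electron to P's half-filled 3p³ is unfavourable, so Si (3p²) has the more exothermic EA.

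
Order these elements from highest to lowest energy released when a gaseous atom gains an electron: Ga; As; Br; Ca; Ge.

Ca is in period 4, group 2; Ga is in period 4, group 13; Ge is in period 4, group 14; As is in period 4, group 15; Br is in period 4, group 17.
Electron affinity generally becomes more exothermic across a period toward the halogens and less exothermic down a group.
All lie in period 4; the across-period trend (electron affinity increases left to right) applies, with the exception below.
Note the exception: Ge has a higher electron affinity than As, contrary to the simple trend — adding an electron to As's half-filled 4p³ is unfavourable, so Ge (4p²) has the more exothermic EA.
Approximate values (kJ/mol): Ca 2, Ga 29, Ge 119, As 78, Br 325.
So from highest to lowest: Br > Ge > As > Ga > Ca.

Br > Ge > As > Ga > Ca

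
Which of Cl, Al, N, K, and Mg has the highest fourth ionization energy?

Al

After 3 electrons have been removed, what remains? Cl³⁺ still has 4 valence electrons; Al³⁺ is the bare [Ne] core; N³⁺ still has 2 valence electrons; K³⁺ is already 2 electrons into the core; Mg³⁺ is already 1 electron into the core.
Usually core removal costs more than valence removal, but here the competition is close: a tightly held n=2 valence electron can cost more to remove than an n=3 core electron, so the actual values have to decide it.
Valence configurations: Cl³⁺ [Ne]3s²3p², N³⁺ [He]2s².
The numbers (kJ/mol): Cl 5159, Al 11577, N 7475, K 5877, Mg 10543.
Putting it together, IE_4: Cl < K < N < Mg < Al.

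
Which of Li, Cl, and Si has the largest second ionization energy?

Li

After 1 electron has been removed, what remains? Li⁺ is the bare [He] core; Cl⁺ still has 6 valence electrons; Si⁺ still has 3 valence electrons.
Pulling an electron out of a noble-gas core costs far more than removing a remaining valence electron, so Li sits at the high end of IE_2.
Valence configurations: Cl⁺ [Ne]3s²3p⁴, Si⁺ [Ne]3s²3p¹.
Tabulated IE_2 (kJ/mol): Li 7298, Cl 2298, Si 1577.
So the second ionization energies run Si < Cl < Li.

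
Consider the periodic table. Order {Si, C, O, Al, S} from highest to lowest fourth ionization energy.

IE_4 is the cost of taking one more electron from the +3 cation: Si³⁺ still has 1 valence electron; C³⁺ still has 1 valence electron; O³⁺ still has 3 valence electrons; Al³⁺ is the bare [Ne] core; S³⁺ still has 3 valence electrons.
Core electrons are held far more tightly than valence electrons, so Al tops the IE_4 order.
Valence configurations: Si³⁺ [Ne]3s¹, C³⁺ [He]2s¹, O³⁺ [He]2s²2p¹, S³⁺ [Ne]3s²3p¹.
Tabulated IE_4 (kJ/mol): Si 4356, C 6223, O 7469, Al 11577, S 4556.
Putting it together, IE_4: Si < S < C < O < Al.

Al > O > C > S > Si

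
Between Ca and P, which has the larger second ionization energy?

P

The second ionization energy removes an electron from the +1 ion. For each element: Ca⁺ still has 1 valence electron; P⁺ still has 4 valence electrons.
All are still removing valence electrons, so compare the +1 ions as you would atoms: IE_2 generally rises across a period (higher Z_eff) and falls down a group (larger shell), subject to the usual subshell exceptions.
Valence configurations: Ca⁺ [Ar]4s¹, P⁺ [Ne]3s²3p².
Approximate IE_2 values (kJ/mol): Ca 1145, P 1907.
So the second ionization energies run Ca < P.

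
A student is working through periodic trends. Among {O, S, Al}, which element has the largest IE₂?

O

The second ionization energy removes an electron from the +1 ion. For each element: O⁺ still has 5 valence electrons; S⁺ still has 5 valence electrons; Al⁺ still has 2 valence electrons.
All are still removing valence electrons, so compare the +1 ions as you would atoms: IE_2 generally rises across a period (higher Z_eff) and falls down a group (larger shell), subject to the usual subshell exceptions.
Valence configurations: O⁺ [He]2s²2p³, S⁺ [Ne]3s²3p³, Al⁺ [Ne]3s².
The numbers (kJ/mol): O 3388, S 2252, Al 1817.
Putting it together, IE_2: Al < S < O.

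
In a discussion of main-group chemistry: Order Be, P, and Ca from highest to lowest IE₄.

Be, Ca, P

Consider each +3 ion: Be³⁺ is already 1 electron into the core; P³⁺ still has 2 valence electrons; Ca³⁺ is already 1 electron into the core.
Pulling an electron out of a noble-gas core costs far more than removing a remaining valence electron, so Ca and Be sit at the high end of IE_4.
Approximate IE_4 values (kJ/mol): Be 21007, P 4964, Ca 6491.
So the fourth ionization energies run P < Ca < Be.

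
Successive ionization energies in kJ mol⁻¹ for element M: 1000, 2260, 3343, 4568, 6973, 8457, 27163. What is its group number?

Group 16

Look for the largest jump between consecutive ionization energies: IE7/IE6 ≈ 3.2, far larger than any earlier ratio.
That jump marks the point where a core electron is being removed. So the atom has 6 valence electrons.
A main-group element with 6 valence electrons is in group 16.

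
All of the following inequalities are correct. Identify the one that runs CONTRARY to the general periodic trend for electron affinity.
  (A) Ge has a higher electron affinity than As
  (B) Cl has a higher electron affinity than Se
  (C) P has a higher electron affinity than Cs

The general trend: electron affinity increases across a period and decreases down a group.
(A) Ge (period 4, group 14) vs As (period 4, group 15): the stated order contradicts the simple trend.
(B) Cl (period 3, group 17) vs Se (period 4, group 16): the stated order agrees with the simple trend.
(C) P (period 3, group 15) vs Cs (period 6, group 1): the stated order agrees with the simple trend.
The exception is (A): adding an electron to As's half-filled 4p³ is unfavourable, so Ge (4p²) has the more exothermic EA.

(A)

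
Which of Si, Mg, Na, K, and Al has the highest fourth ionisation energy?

Al

IE_4 is the cost of taking one more electron from the +3 cation: Si³⁺ still has 1 valence electron; Mg³⁺ is already 1 electron into the core; Na³⁺ is already 2 electrons into the core; K³⁺ is already 2 electrons into the core; Al³⁺ is the bare [Ne] core.
Pulling an electron out of a noble-gas core costs far more than removing a remaining valence electron, so K, Na, Mg and Al sit at the high end of IE_4.
The numbers (kJ/mol): Si 4356, Mg 10543, Na 9543, K 5877, Al 11577.
So the fourth ionization energies run Si < K < Na < Mg < Al.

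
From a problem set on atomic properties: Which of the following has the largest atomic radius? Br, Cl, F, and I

F is in period 2, group 17; Cl is in period 3, group 17; Br is in period 4, group 17; I is in period 5, group 17.
Radius decreases left→right (rising Z_eff, same n) and increases top→bottom (higher n).
All are in group 17, so atomic radius increases down the group.
The largest atomic radius among these belongs to I.

I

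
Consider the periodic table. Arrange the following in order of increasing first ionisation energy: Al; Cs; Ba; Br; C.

Cs < Ba < Al < C < Br

C is in period 2, group 14; Al is in period 3, group 13; Br is in period 4, group 17; Cs is in period 6, group 1; Ba is in period 6, group 2.
First ionization energy rises across a period (greater Z_eff holds electrons more tightly) and falls down a group (valence electrons are farther from the nucleus).
These span different periods and groups, so the two trends combine.
Ba > Cs: both are in period 6; the period trend gives Ba the larger value.
Al > Ba: relative to Ba, both the across-period and down-group shifts push Al's first ionization energy up.
C > Al: both effects reinforce here, so C is clearly the higher of the two.
Br > C: period and group pull opposite ways; the across-period shift dominates (1140 vs 1086 kJ/mol).
Tabulated first ionization energy (kJ/mol): C 1086, Al 578, Br 1140, Cs 376, Ba 503.
So from lowest to highest: Cs < Ba < Al < C < Br.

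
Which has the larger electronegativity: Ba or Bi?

Bi

Ba is in period 6, group 2; Bi is in period 6, group 15.
Atoms toward the upper right of the periodic table pull bonding electrons most strongly.
All lie in period 6, so electronegativity increases left to right.
So Bi has the larger electronegativity (Bi > Ba).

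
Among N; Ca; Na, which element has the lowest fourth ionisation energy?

The fourth ionization energy removes an electron from the +3 ion. For each element: N³⁺ still has 2 valence electrons; Ca³⁺ is already 1 electron into the core; Na³⁺ is already 2 electrons into the core.
Usually core removal costs more than valence removal, but here the competition is close: a tightly held n=2 valence electron can cost more to remove than an n=3 core electron, so the actual values have to decide it.
Approximate IE_4 values (kJ/mol): N 7475, Ca 6491, Na 9543.
Putting it together, IE_4: Ca < N < Na.

Ca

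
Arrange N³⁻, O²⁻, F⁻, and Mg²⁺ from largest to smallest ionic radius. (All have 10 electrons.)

All of these have 10 electrons, so size is governed by nuclear charge alone: the more protons, the stronger the pull on the same electron cloud, and the smaller the ion.
Nuclear charges: Mg²⁺ (Z=12), F⁻ (Z=9), O²⁻ (Z=8), N³⁻ (Z=7).
Largest to smallest: N³⁻ > O²⁻ > F⁻ > Mg²⁺.

N³⁻ > O²⁻ > F⁻ > Mg²⁺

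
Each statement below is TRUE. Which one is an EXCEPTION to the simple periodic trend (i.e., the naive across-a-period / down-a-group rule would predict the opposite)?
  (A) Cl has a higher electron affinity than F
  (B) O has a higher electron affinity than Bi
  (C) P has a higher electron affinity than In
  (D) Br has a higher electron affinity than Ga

The general trend: electron affinity increases across a period and decreases down a group.
(A) Cl (period 3, group 17) vs F (period 2, group 17): the stated order contradicts the simple trend.
(B) O (period 2, group 16) vs Bi (period 6, group 15): the stated order agrees with the simple trend.
(C) P (period 3, group 15) vs In (period 5, group 13): the stated order agrees with the simple trend.
(D) Br (period 4, group 17) vs Ga (period 4, group 13): the stated order agrees with the simple trend.
The exception is (A): F's small 2p subshell makes the incoming electron feel strong e⁻–e⁻ repulsion, so Cl actually releases more energy on gaining an electron.

(A)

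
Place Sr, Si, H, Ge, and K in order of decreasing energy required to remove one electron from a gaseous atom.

H is in period 1, group 1; Si is in period 3, group 14; K is in period 4, group 1; Ge is in period 4, group 14; Sr is in period 5, group 2.
Removing the outermost electron gets harder across a period and easier down a group.
Here both period and group differ, so the two effects have to be weighed against each other.
Sr > K: period and group pull opposite ways; the across-period shift dominates (550 vs 419 kJ/mol).
Ge > Sr: relative to Sr, both the across-period and down-group shifts push Ge's first ionization energy up.
Si > Ge: Si sits above Ge in group 14, so the down-group effect alone puts Si higher.
H > Si: period and group pull opposite ways; the down-group shift dominates (1312 vs 786 kJ/mol).
Tabulated first ionization energy (kJ/mol): H 1312, Si 786, K 419, Ge 762, Sr 550.
So from highest to lowest: H > Si > Ge > Sr > K.

H > Si > Ge > Sr > K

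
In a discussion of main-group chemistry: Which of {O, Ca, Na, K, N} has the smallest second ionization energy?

Ca

The second ionization energy removes an electron from the +1 ion. For each element: O⁺ still has 5 valence electrons; Ca⁺ still has 1 valence electron; Na⁺ is the bare [Ne] core; K⁺ is the bare [Ar] core; N⁺ still has 4 valence electrons.
Usually core removal costs more than valence removal, but here the competition is close: a tightly held n=2 valence electron can cost more to remove than an n=3 core electron, so the actual values have to decide it.
Valence configurations: O⁺ [He]2s²2p³, Ca⁺ [Ar]4s¹, N⁺ [He]2s²2p².
Approximate IE_2 values (kJ/mol): O 3388, Ca 1145, Na 4562, K 3052, N 2856.
So the second ionization energies run Ca < N < K < O < Na.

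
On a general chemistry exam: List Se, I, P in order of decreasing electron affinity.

I > Se > P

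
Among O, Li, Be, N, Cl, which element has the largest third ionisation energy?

Be

The third ionization energy removes an electron from the +2 ion. For each element: O²⁺ still has 4 valence electrons; Li²⁺ is already 1 electron into the core; Be²⁺ is the bare [He] core; N²⁺ still has 3 valence electrons; Cl²⁺ still has 5 valence electrons.
Core electrons are held far more tightly than valence electrons, so Li and Be top the IE_3 order.
Valence configurations: O²⁺ [He]2s²2p², N²⁺ [He]2s²2p¹, Cl²⁺ [Ne]3s²3p³.
The numbers (kJ/mol): O 5300, Li 11815, Be 14849, N 4578, Cl 3822.
Overall IE_3 order: Cl < N < O < Li < Be.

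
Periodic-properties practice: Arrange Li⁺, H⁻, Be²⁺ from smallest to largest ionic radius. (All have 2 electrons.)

Be²⁺, Li⁺, H⁻

All of these have 2 electrons, so size is governed by nuclear charge alone: the more protons, the stronger the pull on the same electron cloud, and the smaller the ion.
Nuclear charges: Be²⁺ (Z=4), Li⁺ (Z=3), H⁻ (Z=1).
Smallest to largest: Be²⁺ < Li⁺ < H⁻.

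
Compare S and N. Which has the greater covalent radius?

S

Across a period the added protons contract the valence shell; down a group each new principal shell makes the atom larger.
These sit on a diagonal, where the across-period and down-group effects partly cancel.
S > N: the two effects oppose for this pair; the down-group effect wins (103 vs 71 pm).
Tabulated atomic radius (pm): N 71, S 103.
So S has the greater covalent radius (S > N).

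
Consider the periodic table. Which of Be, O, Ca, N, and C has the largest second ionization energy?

O

IE_2 is the cost of taking one more electron from the +1 cation: Be⁺ still has 1 valence electron; O⁺ still has 5 valence electrons; Ca⁺ still has 1 valence electron; N⁺ still has 4 valence electrons; C⁺ still has 3 valence electrons.
All are still removing valence electrons, so compare the +1 ions as you would atoms: IE_2 generally rises across a period (higher Z_eff) and falls down a group (larger shell), subject to the usual subshell exceptions.
Valence configurations: Be⁺ [He]2s¹, O⁺ [He]2s²2p³, Ca⁺ [Ar]4s¹, N⁺ [He]2s²2p², C⁺ [He]2s²2p¹.
Approximate IE_2 values (kJ/mol): Be 1757, O 3388, Ca 1145, N 2856, C 2353.
Putting it together, IE_2: Ca < Be < C < N < O.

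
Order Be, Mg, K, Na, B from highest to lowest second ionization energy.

Na > K > B > Be > Mg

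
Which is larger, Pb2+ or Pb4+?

Pb2+

Both ions have Z = 82 protons, but Pb4+ has lost more electrons, so its remaining electrons feel a larger effective nuclear charge per electron and are pulled in more tightly.
Higher positive charge → smaller ion, so Pb2+ > Pb4+.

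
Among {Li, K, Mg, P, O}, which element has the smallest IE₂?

Consider each +1 ion: Li⁺ is the bare [He] core; K⁺ is the bare [Ar] core; Mg⁺ still has 1 valence electron; P⁺ still has 4 valence electrons; O⁺ still has 5 valence electrons.
Usually core removal costs more than valence removal, but here the competition is close: a tightly held n=2 valence electron can cost more to remove than an n=3 core electron, so the actual values have to decide it.
Valence configurations: Mg⁺ [Ne]3s¹, P⁺ [Ne]3s²3p², O⁺ [He]2s²2p³.
The numbers (kJ/mol): Li 7298, K 3052, Mg 1451, P 1907, O 3388.
So the second ionization energies run Mg < P < K < O < Li.

Mg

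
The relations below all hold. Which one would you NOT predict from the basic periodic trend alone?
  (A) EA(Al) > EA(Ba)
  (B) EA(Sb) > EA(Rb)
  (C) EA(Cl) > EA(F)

(C)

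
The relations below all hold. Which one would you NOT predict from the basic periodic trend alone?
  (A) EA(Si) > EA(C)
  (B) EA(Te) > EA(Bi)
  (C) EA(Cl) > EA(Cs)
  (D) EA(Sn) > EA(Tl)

(A)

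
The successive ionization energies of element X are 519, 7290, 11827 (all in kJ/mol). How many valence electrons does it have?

1

Look for the largest jump between consecutive ionization energies: IE2/IE1 ≈ 14.0, far larger than any earlier ratio.
That jump marks the point where a core electron is being removed. So the atom has 1 valence electron.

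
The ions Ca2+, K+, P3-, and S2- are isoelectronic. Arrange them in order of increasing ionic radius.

Ca2+ < K+ < S2- < P3-

All of these have 18 electrons, so size is governed by nuclear charge alone: the more protons, the stronger the pull on the same electron cloud, and the smaller the ion.
Nuclear charges: Ca2+ (Z=20), K+ (Z=19), S2- (Z=16), P3- (Z=15).
Smallest to largest: Ca2+ < K+ < S2- < P3-.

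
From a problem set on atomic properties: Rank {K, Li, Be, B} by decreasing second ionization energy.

Li > K > B > Be

After 1 electron has been removed, what remains? K⁺ is the bare [Ar] core; Li⁺ is the bare [He] core; Be⁺ still has 1 valence electron; B⁺ still has 2 valence electrons.
Pulling an electron out of a noble-gas core costs far more than removing a remaining valence electron, so K and Li sit at the high end of IE_2.
Valence configurations: Be⁺ [He]2s¹, B⁺ [He]2s².
The numbers (kJ/mol): K 3052, Li 7298, Be 1757, B 2427.
So the second ionization energies run Be < B < K < Li.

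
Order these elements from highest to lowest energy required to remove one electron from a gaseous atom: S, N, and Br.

N is in period 2, group 15; S is in period 3, group 16; Br is in period 4, group 17.
IE₁ increases left→right with effective nuclear charge and decreases top→bottom as the valence shell moves farther out.
A diagonal step moves right (one effect) and down (the opposite effect) at once.
Br > S: the two effects oppose for this pair; the across-period effect wins (1140 vs 1000 kJ/mol).
N > Br: the two effects oppose for this pair; the down-group effect wins (1402 vs 1140 kJ/mol).
Approximate values (kJ/mol): N 1402, S 1000, Br 1140.
So from highest to lowest: N > Br > S.

N > Br > S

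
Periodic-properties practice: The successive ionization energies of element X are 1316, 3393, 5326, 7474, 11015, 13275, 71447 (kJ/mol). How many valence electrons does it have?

6

Look for the largest jump between consecutive ionization energies: IE7/IE6 ≈ 5.4, far larger than any earlier ratio.
That jump marks the point where a core electron is being removed. So the atom has 6 valence electrons.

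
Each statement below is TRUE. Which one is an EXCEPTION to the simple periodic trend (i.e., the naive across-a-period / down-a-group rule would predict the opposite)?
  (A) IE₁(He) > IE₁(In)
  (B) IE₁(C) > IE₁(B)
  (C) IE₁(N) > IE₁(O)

The general trend: IE₁ increases across a period and decreases down a group.
(A) He (period 1, group 18) vs In (period 5, group 13): the stated order agrees with the simple trend.
(B) C (period 2, group 14) vs B (period 2, group 13): the stated order agrees with the simple trend.
(C) N (period 2, group 15) vs O (period 2, group 16): the stated order contradicts the simple trend.
The exception is (C): pairing an electron in O's 2p⁴ costs repulsion energy, so O ionizes more easily than half-filled N (2p³).

(C)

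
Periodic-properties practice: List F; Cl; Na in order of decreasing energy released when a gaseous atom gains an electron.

Cl, F, Na

F is in period 2, group 17; Na is in period 3, group 1; Cl is in period 3, group 17.
Electron affinity generally becomes more exothermic across a period toward the halogens and less exothermic down a group.
These span different periods and groups, so the two trends combine.
F > Na: relative to Na, both the across-period and down-group shifts push F's electron affinity up.
Cl > F: this pair runs against the simple trend — see the exception note.
Note the exception: Cl has a higher electron affinity than F, contrary to the simple trend — F's small 2p subshell makes the incoming electron feel strong e⁻–e⁻ repulsion, so Cl actually releases more energy on gaining an electron.
For reference (kJ/mol): F 328, Na 53, Cl 349.
So from highest to lowest: Cl > F > Na.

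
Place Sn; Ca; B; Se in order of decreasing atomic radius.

Across a period the added protons contract the valence shell; down a group each new principal shell makes the atom larger.
These span different periods and groups, so the two trends combine.
Se > B: the two effects oppose for this pair; the down-group effect wins (116 vs 85 pm).
Sn > Se: relative to Se, both the across-period and down-group shifts push Sn's atomic radius up.
Ca > Sn: the two effects oppose for this pair; the across-period effect wins (171 vs 140 pm).
Tabulated atomic radius (pm): B 85, Ca 171, Se 116, Sn 140.
So from largest to smallest: Ca > Sn > Se > B.

Ca, Sn, Se, B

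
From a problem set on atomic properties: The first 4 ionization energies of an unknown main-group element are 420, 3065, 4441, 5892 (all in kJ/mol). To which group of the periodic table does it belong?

Group 1

Look for the largest jump between consecutive ionization energies: IE2/IE1 ≈ 7.3, far larger than any earlier ratio.
That jump marks the point where a core electron is being removed. So the atom has 1 valence electron.
A main-group element with 1 valence electron is in group 1.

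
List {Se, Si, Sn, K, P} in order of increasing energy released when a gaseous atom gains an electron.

K < P < Sn < Si < Se

EA tends to increase across a period and decrease down a group, though the pattern is less regular than for IE or radius.
Neither a single period nor a single group — weigh both effects.
P > K: both effects reinforce here, so P is clearly the higher of the two.
Sn > P: this pair runs against the simple trend — see the exception note.
Si > Sn: Si sits above Sn in group 14, so the down-group effect alone puts Si higher.
Se > Si: the two effects oppose for this pair; the across-period effect wins (195 vs 134 kJ/mol).
Note the exception: Sn has a higher electron affinity than P, contrary to the simple trend — adding an electron to P's half-filled np³ subshell costs electron-pairing energy.
Note the exception: Si has a higher electron affinity than P, contrary to the simple trend — adding an electron to P's half-filled 3p³ is unfavourable, so Si (3p²) has the more exothermic EA.
For reference (kJ/mol): Si 134, P 72, K 48, Se 195, Sn 107.
So from lowest to highest: K < P < Sn < Si < Se.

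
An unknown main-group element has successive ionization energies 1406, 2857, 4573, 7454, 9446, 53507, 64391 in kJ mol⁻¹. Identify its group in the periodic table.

Group 15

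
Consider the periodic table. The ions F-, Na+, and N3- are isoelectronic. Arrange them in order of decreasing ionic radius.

N3-, F-, Na+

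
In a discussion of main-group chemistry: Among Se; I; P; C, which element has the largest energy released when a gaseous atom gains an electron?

I

C is in period 2, group 14; P is in period 3, group 15; Se is in period 4, group 16; I is in period 5, group 17.
Atoms with high Z_eff and room in the valence shell (especially the halogens) have the most exothermic electron affinities.
A diagonal step moves right (one effect) and down (the opposite effect) at once.
C > P: the two effects oppose for this pair; the down-group effect wins (122 vs 72 kJ/mol).
Se > C: period and group pull opposite ways; the across-period shift dominates (195 vs 122 kJ/mol).
I > Se: period and group pull opposite ways; the across-period shift dominates (295 vs 195 kJ/mol).
Tabulated electron affinity (kJ/mol): C 122, P 72, Se 195, I 295.
The largest energy released when a gaseous atom gains an electron among these belongs to I.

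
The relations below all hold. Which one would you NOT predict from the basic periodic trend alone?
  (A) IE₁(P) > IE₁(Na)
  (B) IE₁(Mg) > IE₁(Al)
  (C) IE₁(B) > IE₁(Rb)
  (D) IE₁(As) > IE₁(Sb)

(B)

The general trend: first ionization energy increases across a period and decreases down a group.
(A) P (period 3, group 15) vs Na (period 3, group 1): the stated order agrees with the simple trend.
(B) Mg (period 3, group 2) vs Al (period 3, group 13): the stated order contradicts the simple trend.
(C) B (period 2, group 13) vs Rb (period 5, group 1): the stated order agrees with the simple trend.
(D) As (period 4, group 15) vs Sb (period 5, group 15): the stated order agrees with the simple trend.
The exception is (B): Al's single 3p electron is easier to remove than one from Mg's filled 3s².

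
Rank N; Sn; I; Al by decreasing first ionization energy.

N > I > Sn > Al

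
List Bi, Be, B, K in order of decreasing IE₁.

Be > B > Bi > K

Be is in period 2, group 2; B is in period 2, group 13; K is in period 4, group 1; Bi is in period 6, group 15.
Across a period the outer electron is held more tightly (higher IE₁); down a group it sits in a higher shell, more shielded, and comes off more easily.
These span different periods and groups, so the two trends combine.
Bi > K: the two effects oppose for this pair; the across-period effect wins (703 vs 419 kJ/mol).
B > Bi: period and group pull opposite ways; the down-group shift dominates (801 vs 703 kJ/mol).
Be > B: this pair runs against the simple trend — see the exception note.
Note the exception: Be has a higher first ionization energy than B, contrary to the simple trend — removing B's lone 2p electron is easier than breaking Be's filled 2s².
Tabulated first ionization energy (kJ/mol): Be 900, B 801, K 419, Bi 703.
So from highest to lowest: Be > B > Bi > K.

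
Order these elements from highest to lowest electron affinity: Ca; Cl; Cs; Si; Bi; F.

F is in period 2, group 17; Si is in period 3, group 14; Cl is in period 3, group 17; Ca is in period 4, group 2; Cs is in period 6, group 1; Bi is in period 6, group 15.
Adding an electron releases more energy for atoms nearer the top right (short of the noble gases).
Neither a single period nor a single group — weigh both effects.
Cs > Ca: this pair runs against the simple trend — see the exception note.
Bi > Cs: Bi lies to the right of Cs in period 6, so the across-period effect alone puts Bi higher.
Si > Bi: period and group pull opposite ways; the down-group shift dominates (134 vs 91 kJ/mol).
F > Si: relative to Si, both the across-period and down-group shifts push F's electron affinity up.
Cl > F: this pair runs against the simple trend — see the exception note.
Note the exception: Cs has a higher electron affinity than Ca, contrary to the simple trend — adding an electron to Ca (ns²) has to open a new, higher-energy np subshell, which is unfavourable.
Note the exception: Cl has a higher electron affinity than F, contrary to the simple trend — F's small 2p subshell makes the incoming electron feel strong e⁻–e⁻ repulsion, so Cl actually releases more energy on gaining an electron.
Tabulated electron affinity (kJ/mol): F 328, Si 134, Cl 349, Ca 2, Cs 46, Bi 91.
So from highest to lowest: Cl > F > Si > Bi > Cs > Ca.

Cl, F, Si, Bi, Cs, Ca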